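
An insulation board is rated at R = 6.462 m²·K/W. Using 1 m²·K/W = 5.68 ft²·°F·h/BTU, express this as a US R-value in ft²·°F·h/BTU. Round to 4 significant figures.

R_US = 6.462 × 5.68 = 36.704

36.70 ft²·°F·h/BTU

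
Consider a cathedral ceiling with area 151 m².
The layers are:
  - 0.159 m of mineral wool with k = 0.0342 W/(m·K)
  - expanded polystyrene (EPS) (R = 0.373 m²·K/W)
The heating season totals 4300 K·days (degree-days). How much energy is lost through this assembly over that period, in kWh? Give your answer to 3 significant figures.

3100 kWh

0.159/0.0342 = 4.649
R_total = 4.649 + 0.373 = 5.022 m²·K/W
E = A × HDD × 24 / R / 1000 = 151 × 4300 × 24 / 5.022 / 1000 = 3103 kWh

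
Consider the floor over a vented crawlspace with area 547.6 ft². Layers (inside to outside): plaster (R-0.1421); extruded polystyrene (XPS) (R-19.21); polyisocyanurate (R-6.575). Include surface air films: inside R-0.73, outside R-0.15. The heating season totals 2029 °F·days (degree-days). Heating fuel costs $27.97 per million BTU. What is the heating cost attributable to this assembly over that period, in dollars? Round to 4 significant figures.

R_total = 0.73 + 0.1421 + 19.21 + 6.575 + 0.15 = 26.807 ft²·°F·h/BTU
E = A × HDD × 24 / R = 547.6 × 2029 × 24 / 26.807 = 994730 BTU
Cost = 994730/10⁶ × 27.97 = $27.823

27.82 dollars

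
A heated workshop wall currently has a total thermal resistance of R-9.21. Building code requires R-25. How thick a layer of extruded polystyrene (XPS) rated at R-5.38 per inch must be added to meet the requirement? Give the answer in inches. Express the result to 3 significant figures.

2.93 in

ΔR = 25 − 9.21 = 15.79 ft²·°F·h/BTU
L = ΔR / (R/in) = 15.79/5.38 = 2.935 in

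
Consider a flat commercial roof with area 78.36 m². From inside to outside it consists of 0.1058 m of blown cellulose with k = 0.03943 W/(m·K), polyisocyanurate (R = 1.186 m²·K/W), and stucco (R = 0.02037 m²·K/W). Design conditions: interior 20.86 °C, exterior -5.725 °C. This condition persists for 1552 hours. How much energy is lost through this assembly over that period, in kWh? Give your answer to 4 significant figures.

831.2 kWh

0.1058/0.03943 = 2.6832
R_total = 2.6832 + 1.186 + 0.02037 = 3.8896 m²·K/W
Q = 78.36 × (20.86 − (-5.725)) / 3.8896 = 535.58 W
E = 535.58 W × 1552 h / 1000 = 831.22 kWh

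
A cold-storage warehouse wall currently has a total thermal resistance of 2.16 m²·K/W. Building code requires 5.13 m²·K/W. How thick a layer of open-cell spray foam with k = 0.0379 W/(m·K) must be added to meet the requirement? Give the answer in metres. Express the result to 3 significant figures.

0.113 m

ΔR = 5.13 − 2.16 = 2.97 m²·K/W
L = ΔR × k = 2.97 × 0.0379 = 0.1126 m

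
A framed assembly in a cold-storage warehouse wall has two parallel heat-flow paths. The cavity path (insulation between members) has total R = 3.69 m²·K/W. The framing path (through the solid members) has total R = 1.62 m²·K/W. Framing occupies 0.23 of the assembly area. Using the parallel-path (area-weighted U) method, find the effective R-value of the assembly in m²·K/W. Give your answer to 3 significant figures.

U_eff = 0.77/3.69 + 0.23/1.62 = 0.2087 + 0.142 = 0.3506
R_eff = 1/U_eff = 2.852 m²·K/W

2.85 m²·K/W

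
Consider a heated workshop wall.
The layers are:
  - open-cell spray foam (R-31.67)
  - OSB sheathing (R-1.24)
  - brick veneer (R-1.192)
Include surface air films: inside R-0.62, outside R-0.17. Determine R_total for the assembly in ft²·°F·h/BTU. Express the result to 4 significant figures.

R_total = 0.62 + 31.67 + 1.24 + 1.192 + 0.17 = 34.892 ft²·°F·h/BTU

34.89 ft²·°F·h/BTU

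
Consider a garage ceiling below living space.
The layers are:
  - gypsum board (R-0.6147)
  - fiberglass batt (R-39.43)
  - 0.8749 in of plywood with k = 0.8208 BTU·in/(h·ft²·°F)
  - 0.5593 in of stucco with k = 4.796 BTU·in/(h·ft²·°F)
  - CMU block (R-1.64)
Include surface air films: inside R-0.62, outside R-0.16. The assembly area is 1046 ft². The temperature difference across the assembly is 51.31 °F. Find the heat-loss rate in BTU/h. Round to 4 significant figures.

1230 BTU/h

0.8749/0.8208 = 1.0659
0.5593/4.796 = 0.11662
R_total = 0.62 + 0.6147 + 39.43 + 1.0659 + 0.11662 + 1.64 + 0.16 = 43.647 ft²·°F·h/BTU
Q = A·ΔT/R = 1046 × 51.31 / 43.647 = 1229.6 BTU/h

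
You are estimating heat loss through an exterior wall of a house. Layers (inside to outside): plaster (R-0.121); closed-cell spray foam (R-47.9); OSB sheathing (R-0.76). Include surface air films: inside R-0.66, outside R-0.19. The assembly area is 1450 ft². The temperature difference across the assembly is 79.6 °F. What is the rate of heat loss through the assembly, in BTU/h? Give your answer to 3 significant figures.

2330 BTU/h

R_total = 0.66 + 0.121 + 47.9 + 0.76 + 0.19 = 49.63 ft²·°F·h/BTU
Q = A·ΔT/R = 1450 × 79.6 / 49.63 = 2326 BTU/h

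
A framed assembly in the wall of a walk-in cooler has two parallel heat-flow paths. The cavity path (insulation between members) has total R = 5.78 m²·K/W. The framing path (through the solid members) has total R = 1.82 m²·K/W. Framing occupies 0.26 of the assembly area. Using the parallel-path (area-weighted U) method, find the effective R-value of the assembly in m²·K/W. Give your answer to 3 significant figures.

U_eff = 0.74/5.78 + 0.26/1.82 = 0.128 + 0.1429 = 0.2709
R_eff = 1/U_eff = 3.692 m²·K/W

3.69 m²·K/W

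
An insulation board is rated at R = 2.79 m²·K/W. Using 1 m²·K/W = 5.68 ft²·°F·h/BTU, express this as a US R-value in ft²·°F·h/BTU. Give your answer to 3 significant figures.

15.8 ft²·°F·h/BTU

R_US = 2.79 × 5.68 = 15.85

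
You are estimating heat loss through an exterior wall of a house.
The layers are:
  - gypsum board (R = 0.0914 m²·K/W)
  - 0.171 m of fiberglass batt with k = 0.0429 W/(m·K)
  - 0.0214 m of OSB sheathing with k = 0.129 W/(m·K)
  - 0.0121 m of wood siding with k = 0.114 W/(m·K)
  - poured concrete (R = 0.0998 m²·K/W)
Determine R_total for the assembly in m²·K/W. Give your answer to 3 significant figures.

0.171/0.0429 = 3.986
0.0214/0.129 = 0.1659
0.0121/0.114 = 0.1061
R_total = 0.0914 + 3.986 + 0.1659 + 0.1061 + 0.0998 = 4.449 m²·K/W

4.45 m²·K/W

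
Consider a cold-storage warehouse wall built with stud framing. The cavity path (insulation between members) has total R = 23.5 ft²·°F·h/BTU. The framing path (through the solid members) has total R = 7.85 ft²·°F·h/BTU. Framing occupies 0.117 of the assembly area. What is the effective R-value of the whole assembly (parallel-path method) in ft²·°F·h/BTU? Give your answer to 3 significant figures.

U_eff = 0.883/23.5 + 0.117/7.85 = 0.03757 + 0.0149 = 0.05248
R_eff = 1/U_eff = 19.06 ft²·°F·h/BTU

19.1 ft²·°F·h/BTU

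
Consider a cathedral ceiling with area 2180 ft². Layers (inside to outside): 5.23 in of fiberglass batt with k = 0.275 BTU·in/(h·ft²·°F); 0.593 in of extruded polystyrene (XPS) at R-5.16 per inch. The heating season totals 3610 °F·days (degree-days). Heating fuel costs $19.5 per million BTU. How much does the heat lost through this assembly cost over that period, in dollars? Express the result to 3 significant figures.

167 dollars

5.23/0.275 = 19.02
0.593 × 5.16 = 3.06
R_total = 19.02 + 3.06 = 22.08 ft²·°F·h/BTU
E = A × HDD × 24 / R = 2180 × 3610 × 24 / 22.08 = 8555000 BTU
Cost = 8555000/10⁶ × 19.5 = $166.8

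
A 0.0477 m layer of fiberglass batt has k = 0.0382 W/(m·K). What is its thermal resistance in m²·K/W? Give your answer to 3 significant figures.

1.25 m²·K/W

R = L/k = 0.0477/0.0382 = 1.249 m²·K/W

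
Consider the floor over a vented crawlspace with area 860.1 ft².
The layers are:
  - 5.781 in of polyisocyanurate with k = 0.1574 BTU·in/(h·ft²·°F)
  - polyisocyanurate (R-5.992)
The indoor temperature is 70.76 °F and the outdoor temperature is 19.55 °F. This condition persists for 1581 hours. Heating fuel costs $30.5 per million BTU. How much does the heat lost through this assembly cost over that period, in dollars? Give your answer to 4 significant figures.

5.781/0.1574 = 36.728
R_total = 36.728 + 5.992 = 42.72 ft²·°F·h/BTU
Q = 860.1 × (70.76 − 19.55) / 42.72 = 1031 BTU/h
E = 1031 × 1581 = 1630100 BTU
Cost = 1630100/10⁶ × 30.5 = $49.717

49.72 dollars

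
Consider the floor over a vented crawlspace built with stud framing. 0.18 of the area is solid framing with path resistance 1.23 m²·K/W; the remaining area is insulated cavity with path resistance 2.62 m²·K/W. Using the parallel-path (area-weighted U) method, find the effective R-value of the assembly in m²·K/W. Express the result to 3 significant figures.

U_eff = 0.82/2.62 + 0.18/1.23 = 0.313 + 0.1463 = 0.4593
R_eff = 1/U_eff = 2.177 m²·K/W

2.18 m²·K/W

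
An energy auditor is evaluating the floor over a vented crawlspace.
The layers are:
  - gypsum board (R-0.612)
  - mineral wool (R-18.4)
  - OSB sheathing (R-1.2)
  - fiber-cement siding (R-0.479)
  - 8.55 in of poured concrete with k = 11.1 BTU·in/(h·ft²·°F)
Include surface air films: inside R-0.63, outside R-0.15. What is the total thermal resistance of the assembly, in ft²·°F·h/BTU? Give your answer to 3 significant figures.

8.55/11.1 = 0.7703
R_total = 0.63 + 0.612 + 18.4 + 1.2 + 0.479 + 0.7703 + 0.15 = 22.24 ft²·°F·h/BTU

22.2 ft²·°F·h/BTU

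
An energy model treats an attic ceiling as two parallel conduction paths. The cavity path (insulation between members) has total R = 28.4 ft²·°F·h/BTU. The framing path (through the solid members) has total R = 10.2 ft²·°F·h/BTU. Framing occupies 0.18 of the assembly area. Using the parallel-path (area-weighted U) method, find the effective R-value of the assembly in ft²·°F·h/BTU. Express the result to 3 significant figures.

U_eff = 0.82/28.4 + 0.18/10.2 = 0.02887 + 0.01765 = 0.04652
R_eff = 1/U_eff = 21.5 ft²·°F·h/BTU

21.5 ft²·°F·h/BTU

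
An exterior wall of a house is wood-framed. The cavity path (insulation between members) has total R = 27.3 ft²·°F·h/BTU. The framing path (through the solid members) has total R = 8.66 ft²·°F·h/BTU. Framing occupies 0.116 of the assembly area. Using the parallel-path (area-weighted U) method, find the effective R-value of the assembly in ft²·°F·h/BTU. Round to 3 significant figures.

21.8 ft²·°F·h/BTU

U_eff = 0.884/27.3 + 0.116/8.66 = 0.03238 + 0.01339 = 0.04578
R_eff = 1/U_eff = 21.85 ft²·°F·h/BTU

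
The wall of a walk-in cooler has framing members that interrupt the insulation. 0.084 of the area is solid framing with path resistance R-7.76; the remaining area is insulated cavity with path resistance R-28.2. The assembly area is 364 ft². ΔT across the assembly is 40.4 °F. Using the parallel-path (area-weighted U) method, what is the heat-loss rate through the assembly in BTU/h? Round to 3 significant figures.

637 BTU/h

U_eff = 0.916/28.2 + 0.084/7.76 = 0.03248 + 0.01082 = 0.04331
R_eff = 1/U_eff = 23.09 ft²·°F·h/BTU
Q = 364 × 40.4 / 23.09 = 636.9 BTU/h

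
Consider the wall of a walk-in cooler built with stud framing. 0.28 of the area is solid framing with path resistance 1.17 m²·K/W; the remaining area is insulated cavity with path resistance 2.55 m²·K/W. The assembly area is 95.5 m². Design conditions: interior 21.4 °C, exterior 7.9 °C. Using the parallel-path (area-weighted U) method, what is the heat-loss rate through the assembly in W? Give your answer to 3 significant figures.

673 W

U_eff = 0.72/2.55 + 0.28/1.17 = 0.2824 + 0.2393 = 0.5217
R_eff = 1/U_eff = 1.917 m²·K/W
Q = 95.5 × (21.4 − 7.9) / 1.917 = 672.6 W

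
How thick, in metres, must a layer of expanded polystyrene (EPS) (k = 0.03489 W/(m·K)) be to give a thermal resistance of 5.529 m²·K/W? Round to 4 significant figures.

L = R·k = 5.529 × 0.03489 = 0.19291 m

0.1929 m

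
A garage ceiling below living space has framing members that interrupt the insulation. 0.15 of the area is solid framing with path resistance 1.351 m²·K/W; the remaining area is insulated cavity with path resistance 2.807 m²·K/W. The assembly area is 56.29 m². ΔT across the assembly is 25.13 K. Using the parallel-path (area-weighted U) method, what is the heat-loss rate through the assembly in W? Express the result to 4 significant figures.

U_eff = 0.85/2.807 + 0.15/1.351 = 0.30281 + 0.11103 = 0.41384
R_eff = 1/U_eff = 2.4164 m²·K/W
Q = 56.29 × 25.13 / 2.4164 = 585.41 W

585.4 W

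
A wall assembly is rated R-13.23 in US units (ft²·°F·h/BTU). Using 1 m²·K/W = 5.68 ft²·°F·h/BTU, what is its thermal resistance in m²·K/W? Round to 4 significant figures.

R_SI = 13.23/5.68 = 2.3292

2.329 m²·K/W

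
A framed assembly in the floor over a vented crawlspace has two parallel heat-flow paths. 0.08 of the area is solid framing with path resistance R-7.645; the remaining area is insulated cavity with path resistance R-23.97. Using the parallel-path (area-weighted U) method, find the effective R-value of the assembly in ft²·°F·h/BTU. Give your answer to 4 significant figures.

U_eff = 0.92/23.97 + 0.08/7.645 = 0.038381 + 0.010464 = 0.048846
R_eff = 1/U_eff = 20.473 ft²·°F·h/BTU

20.47 ft²·°F·h/BTU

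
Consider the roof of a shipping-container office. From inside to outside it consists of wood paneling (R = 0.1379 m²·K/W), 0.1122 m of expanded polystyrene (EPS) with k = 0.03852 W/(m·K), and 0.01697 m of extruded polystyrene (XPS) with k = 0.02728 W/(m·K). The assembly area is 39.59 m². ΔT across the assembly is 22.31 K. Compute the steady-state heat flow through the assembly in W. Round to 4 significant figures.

0.1122/0.03852 = 2.9128
0.01697/0.02728 = 0.62207
R_total = 0.1379 + 2.9128 + 0.62207 = 3.6727 m²·K/W
Q = A·ΔT/R = 39.59 × 22.31 / 3.6727 = 240.49 W

240.5 W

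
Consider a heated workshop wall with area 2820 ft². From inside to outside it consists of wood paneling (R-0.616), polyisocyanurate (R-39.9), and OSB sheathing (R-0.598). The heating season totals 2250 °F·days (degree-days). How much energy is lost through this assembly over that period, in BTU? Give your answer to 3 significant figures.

R_total = 0.616 + 39.9 + 0.598 = 41.11 ft²·°F·h/BTU
E = A × HDD × 24 / R = 2820 × 2250 × 24 / 41.11 = 3704000 BTU

3700000 BTU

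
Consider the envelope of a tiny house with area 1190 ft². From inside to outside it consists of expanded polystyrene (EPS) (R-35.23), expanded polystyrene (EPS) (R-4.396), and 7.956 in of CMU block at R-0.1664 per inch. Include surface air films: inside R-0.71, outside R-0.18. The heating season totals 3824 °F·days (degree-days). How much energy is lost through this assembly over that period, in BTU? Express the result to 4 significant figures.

2610000 BTU

7.956 × 0.1664 = 1.3239
R_total = 0.71 + 35.23 + 4.396 + 1.3239 + 0.18 = 41.84 ft²·°F·h/BTU
E = A × HDD × 24 / R = 1190 × 3824 × 24 / 41.84 = 2610300 BTU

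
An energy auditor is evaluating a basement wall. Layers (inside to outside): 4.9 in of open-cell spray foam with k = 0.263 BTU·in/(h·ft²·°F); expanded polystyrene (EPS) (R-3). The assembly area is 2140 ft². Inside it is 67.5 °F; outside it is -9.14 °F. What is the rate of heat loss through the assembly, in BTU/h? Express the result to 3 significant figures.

4.9/0.263 = 18.63
R_total = 18.63 + 3 = 21.63 ft²·°F·h/BTU
Q = A·ΔT/R = 2140 × (67.5 − (-9.14)) / 21.63 = 7582 BTU/h

7580 BTU/h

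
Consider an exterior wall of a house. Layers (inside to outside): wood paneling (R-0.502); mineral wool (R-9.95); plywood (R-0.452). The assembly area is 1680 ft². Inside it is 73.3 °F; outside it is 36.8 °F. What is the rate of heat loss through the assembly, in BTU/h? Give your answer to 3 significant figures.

5620 BTU/h

R_total = 0.502 + 9.95 + 0.452 = 10.9 ft²·°F·h/BTU
Q = A·ΔT/R = 1680 × (73.3 − 36.8) / 10.9 = 5624 BTU/h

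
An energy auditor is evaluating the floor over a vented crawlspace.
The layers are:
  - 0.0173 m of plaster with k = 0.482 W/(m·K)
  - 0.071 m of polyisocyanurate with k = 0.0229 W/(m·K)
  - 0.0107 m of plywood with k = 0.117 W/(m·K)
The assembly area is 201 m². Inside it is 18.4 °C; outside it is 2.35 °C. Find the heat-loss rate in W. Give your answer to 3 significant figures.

0.0173/0.482 = 0.03589
0.071/0.0229 = 3.1
0.0107/0.117 = 0.09145
R_total = 0.03589 + 3.1 + 0.09145 = 3.228 m²·K/W
Q = A·ΔT/R = 201 × (18.4 − 2.35) / 3.228 = 999.5 W

999 W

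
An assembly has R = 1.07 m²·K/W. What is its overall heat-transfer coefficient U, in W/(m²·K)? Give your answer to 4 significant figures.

U = 1/R = 1/1.07 = 0.93458

0.9346 W/(m²·K)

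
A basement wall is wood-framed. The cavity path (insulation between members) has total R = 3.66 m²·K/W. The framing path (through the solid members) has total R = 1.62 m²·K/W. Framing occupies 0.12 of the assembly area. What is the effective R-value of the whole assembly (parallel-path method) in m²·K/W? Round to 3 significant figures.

3.18 m²·K/W

U_eff = 0.88/3.66 + 0.12/1.62 = 0.2404 + 0.07407 = 0.3145
R_eff = 1/U_eff = 3.18 m²·K/W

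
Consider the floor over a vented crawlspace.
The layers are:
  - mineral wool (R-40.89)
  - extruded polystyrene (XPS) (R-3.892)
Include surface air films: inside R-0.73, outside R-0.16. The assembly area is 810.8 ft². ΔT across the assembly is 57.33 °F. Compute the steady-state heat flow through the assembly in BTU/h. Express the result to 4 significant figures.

1018 BTU/h

R_total = 0.73 + 40.89 + 3.892 + 0.16 = 45.672 ft²·°F·h/BTU
Q = A·ΔT/R = 810.8 × 57.33 / 45.672 = 1017.8 BTU/h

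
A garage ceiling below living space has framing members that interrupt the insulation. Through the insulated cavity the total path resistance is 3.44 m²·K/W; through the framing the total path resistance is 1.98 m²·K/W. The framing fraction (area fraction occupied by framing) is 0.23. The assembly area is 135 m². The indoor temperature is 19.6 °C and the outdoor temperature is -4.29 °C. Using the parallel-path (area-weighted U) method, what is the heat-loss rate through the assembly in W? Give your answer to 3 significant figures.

1100 W

U_eff = 0.77/3.44 + 0.23/1.98 = 0.2238 + 0.1162 = 0.34
R_eff = 1/U_eff = 2.941 m²·K/W
Q = 135 × (19.6 − (-4.29)) / 2.941 = 1097 W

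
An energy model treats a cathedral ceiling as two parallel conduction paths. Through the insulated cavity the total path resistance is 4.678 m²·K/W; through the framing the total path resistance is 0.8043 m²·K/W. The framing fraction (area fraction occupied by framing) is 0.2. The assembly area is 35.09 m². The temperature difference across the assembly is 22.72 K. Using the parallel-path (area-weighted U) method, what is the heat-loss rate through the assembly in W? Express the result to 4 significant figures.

334.6 W

U_eff = 0.8/4.678 + 0.2/0.8043 = 0.17101 + 0.24866 = 0.41968
R_eff = 1/U_eff = 2.3828 m²·K/W
Q = 35.09 × 22.72 / 2.3828 = 334.59 W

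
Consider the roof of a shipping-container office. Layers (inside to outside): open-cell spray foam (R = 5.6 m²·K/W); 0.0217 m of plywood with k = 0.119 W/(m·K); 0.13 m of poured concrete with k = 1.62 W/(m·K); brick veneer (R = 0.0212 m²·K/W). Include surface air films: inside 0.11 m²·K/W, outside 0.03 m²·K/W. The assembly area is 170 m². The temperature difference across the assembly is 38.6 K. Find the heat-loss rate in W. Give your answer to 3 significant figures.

1090 W

0.0217/0.119 = 0.1824
0.13/1.62 = 0.08025
R_total = 0.11 + 5.6 + 0.1824 + 0.08025 + 0.0212 + 0.03 = 6.024 m²·K/W
Q = A·ΔT/R = 170 × 38.6 / 6.024 = 1089 W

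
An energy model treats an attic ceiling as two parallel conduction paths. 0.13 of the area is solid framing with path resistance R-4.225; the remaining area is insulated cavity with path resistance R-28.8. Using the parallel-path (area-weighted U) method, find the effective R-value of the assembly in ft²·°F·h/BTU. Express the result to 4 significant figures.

U_eff = 0.87/28.8 + 0.13/4.225 = 0.030208 + 0.030769 = 0.060978
R_eff = 1/U_eff = 16.399 ft²·°F·h/BTU

16.40 ft²·°F·h/BTU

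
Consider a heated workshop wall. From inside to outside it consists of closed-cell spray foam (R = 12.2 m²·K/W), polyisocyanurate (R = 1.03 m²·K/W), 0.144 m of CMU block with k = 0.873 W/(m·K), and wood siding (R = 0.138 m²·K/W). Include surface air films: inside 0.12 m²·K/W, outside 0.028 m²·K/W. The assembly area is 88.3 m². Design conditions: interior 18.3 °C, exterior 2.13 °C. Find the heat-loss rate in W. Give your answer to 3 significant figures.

104 W

0.144/0.873 = 0.1649
R_total = 0.12 + 12.2 + 1.03 + 0.1649 + 0.138 + 0.028 = 13.68 m²·K/W
Q = A·ΔT/R = 88.3 × (18.3 − 2.13) / 13.68 = 104.4 W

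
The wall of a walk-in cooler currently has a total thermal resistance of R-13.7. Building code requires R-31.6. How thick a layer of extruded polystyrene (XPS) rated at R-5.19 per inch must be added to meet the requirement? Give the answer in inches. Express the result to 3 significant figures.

ΔR = 31.6 − 13.7 = 17.9 ft²·°F·h/BTU
L = ΔR / (R/in) = 17.9/5.19 = 3.449 in

3.45 in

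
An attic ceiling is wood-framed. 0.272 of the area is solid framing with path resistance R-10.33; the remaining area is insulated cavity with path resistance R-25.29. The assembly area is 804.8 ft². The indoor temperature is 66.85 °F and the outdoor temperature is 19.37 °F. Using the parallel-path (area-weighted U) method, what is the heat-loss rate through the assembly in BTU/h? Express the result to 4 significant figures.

U_eff = 0.728/25.29 + 0.272/10.33 = 0.028786 + 0.026331 = 0.055117
R_eff = 1/U_eff = 18.143 ft²·°F·h/BTU
Q = 804.8 × (66.85 − 19.37) / 18.143 = 2106.1 BTU/h

2106 BTU/h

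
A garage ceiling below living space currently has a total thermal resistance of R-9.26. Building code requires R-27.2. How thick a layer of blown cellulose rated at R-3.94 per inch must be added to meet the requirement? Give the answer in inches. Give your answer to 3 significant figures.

4.55 in

ΔR = 27.2 − 9.26 = 17.94 ft²·°F·h/BTU
L = ΔR / (R/in) = 17.94/3.94 = 4.553 in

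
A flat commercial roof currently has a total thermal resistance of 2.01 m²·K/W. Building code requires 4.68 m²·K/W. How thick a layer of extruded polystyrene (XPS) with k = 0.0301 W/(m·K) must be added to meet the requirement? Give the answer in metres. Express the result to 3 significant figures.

0.0804 m

ΔR = 4.68 − 2.01 = 2.67 m²·K/W
L = ΔR × k = 2.67 × 0.0301 = 0.08037 m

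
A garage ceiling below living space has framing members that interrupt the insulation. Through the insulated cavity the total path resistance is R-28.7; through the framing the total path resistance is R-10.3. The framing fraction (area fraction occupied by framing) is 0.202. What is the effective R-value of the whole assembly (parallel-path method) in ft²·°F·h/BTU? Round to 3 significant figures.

21.1 ft²·°F·h/BTU

U_eff = 0.798/28.7 + 0.202/10.3 = 0.0278 + 0.01961 = 0.04742
R_eff = 1/U_eff = 21.09 ft²·°F·h/BTU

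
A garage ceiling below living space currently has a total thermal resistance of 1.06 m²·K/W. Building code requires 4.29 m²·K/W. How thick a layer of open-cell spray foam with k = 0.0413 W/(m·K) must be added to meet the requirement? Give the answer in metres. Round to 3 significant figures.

0.133 m

ΔR = 4.29 − 1.06 = 3.23 m²·K/W
L = ΔR × k = 3.23 × 0.0413 = 0.1334 m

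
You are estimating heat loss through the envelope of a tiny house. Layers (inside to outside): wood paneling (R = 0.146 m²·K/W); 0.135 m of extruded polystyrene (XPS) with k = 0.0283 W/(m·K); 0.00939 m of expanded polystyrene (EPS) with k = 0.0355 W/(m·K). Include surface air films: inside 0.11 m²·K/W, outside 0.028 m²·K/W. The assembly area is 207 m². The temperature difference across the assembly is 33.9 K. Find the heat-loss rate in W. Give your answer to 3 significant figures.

0.135/0.0283 = 4.77
0.00939/0.0355 = 0.2645
R_total = 0.11 + 0.146 + 4.77 + 0.2645 + 0.028 = 5.319 m²·K/W
Q = A·ΔT/R = 207 × 33.9 / 5.319 = 1319 W

1320 W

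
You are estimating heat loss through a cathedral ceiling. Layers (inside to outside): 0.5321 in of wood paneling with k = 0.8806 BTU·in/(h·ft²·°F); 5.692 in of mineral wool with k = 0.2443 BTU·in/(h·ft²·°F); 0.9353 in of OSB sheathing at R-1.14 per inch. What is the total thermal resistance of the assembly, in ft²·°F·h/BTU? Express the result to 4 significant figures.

24.97 ft²·°F·h/BTU

0.5321/0.8806 = 0.60425
5.692/0.2443 = 23.299
0.9353 × 1.14 = 1.0662
R_total = 0.60425 + 23.299 + 1.0662 = 24.97 ft²·°F·h/BTU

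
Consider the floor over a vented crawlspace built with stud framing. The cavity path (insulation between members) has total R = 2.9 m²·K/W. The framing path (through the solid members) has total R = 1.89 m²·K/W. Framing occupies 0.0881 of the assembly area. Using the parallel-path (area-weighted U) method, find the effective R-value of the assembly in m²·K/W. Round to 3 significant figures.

U_eff = 0.9119/2.9 + 0.0881/1.89 = 0.3144 + 0.04661 = 0.3611
R_eff = 1/U_eff = 2.77 m²·K/W

2.77 m²·K/W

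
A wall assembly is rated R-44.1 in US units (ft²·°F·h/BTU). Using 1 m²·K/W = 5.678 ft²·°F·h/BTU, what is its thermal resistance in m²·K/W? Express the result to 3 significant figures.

R_SI = 44.1/5.678 = 7.767

7.77 m²·K/W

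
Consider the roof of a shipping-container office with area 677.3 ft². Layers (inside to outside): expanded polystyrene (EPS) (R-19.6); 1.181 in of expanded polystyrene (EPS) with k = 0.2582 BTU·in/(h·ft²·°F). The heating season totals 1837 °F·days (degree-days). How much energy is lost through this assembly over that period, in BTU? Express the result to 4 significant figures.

1.181/0.2582 = 4.574
R_total = 19.6 + 4.574 = 24.174 ft²·°F·h/BTU
E = A × HDD × 24 / R = 677.3 × 1837 × 24 / 24.174 = 1235200 BTU

1235000 BTU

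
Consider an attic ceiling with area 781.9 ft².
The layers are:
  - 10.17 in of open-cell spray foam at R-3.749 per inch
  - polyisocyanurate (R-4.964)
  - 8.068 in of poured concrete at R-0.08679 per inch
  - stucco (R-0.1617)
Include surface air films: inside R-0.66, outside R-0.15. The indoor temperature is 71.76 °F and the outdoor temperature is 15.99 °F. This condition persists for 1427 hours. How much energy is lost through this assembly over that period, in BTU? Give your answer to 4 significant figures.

10.17 × 3.749 = 38.127
8.068 × 0.08679 = 0.70022
R_total = 0.66 + 38.127 + 4.964 + 0.70022 + 0.1617 + 0.15 = 44.763 ft²·°F·h/BTU
Q = 781.9 × (71.76 − 15.99) / 44.763 = 974.16 BTU/h
E = 974.16 × 1427 = 1390100 BTU

1390000 BTU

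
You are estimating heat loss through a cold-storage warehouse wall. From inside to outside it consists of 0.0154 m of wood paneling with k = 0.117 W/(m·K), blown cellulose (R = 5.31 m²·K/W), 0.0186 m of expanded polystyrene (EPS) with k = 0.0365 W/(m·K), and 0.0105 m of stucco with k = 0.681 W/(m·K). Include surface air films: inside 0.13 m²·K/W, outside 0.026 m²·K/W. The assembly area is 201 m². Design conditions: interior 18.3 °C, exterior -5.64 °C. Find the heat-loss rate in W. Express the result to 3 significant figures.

0.0154/0.117 = 0.1316
0.0186/0.0365 = 0.5096
0.0105/0.681 = 0.01542
R_total = 0.13 + 0.1316 + 5.31 + 0.5096 + 0.01542 + 0.026 = 6.123 m²·K/W
Q = A·ΔT/R = 201 × (18.3 − (-5.64)) / 6.123 = 785.9 W

786 W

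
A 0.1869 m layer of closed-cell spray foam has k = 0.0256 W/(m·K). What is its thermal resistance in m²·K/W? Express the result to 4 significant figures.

7.301 m²·K/W

R = L/k = 0.1869/0.0256 = 7.3008 m²·K/W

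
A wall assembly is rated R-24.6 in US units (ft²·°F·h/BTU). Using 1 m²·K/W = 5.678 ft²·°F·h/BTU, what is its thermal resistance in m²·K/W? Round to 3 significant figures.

R_SI = 24.6/5.678 = 4.333

4.33 m²·K/W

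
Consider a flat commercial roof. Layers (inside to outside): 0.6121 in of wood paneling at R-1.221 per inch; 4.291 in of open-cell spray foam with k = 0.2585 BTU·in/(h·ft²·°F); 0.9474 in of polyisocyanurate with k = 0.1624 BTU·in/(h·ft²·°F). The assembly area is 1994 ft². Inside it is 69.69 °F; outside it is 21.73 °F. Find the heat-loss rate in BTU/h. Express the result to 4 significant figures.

0.6121 × 1.221 = 0.74737
4.291/0.2585 = 16.6
0.9474/0.1624 = 5.8337
R_total = 0.74737 + 16.6 + 5.8337 = 23.181 ft²·°F·h/BTU
Q = A·ΔT/R = 1994 × (69.69 − 21.73) / 23.181 = 4125.5 BTU/h

4126 BTU/h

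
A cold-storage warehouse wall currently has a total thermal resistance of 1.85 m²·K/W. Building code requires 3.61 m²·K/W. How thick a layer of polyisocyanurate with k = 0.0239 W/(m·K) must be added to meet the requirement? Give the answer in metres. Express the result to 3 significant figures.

0.0421 m

ΔR = 3.61 − 1.85 = 1.76 m²·K/W
L = ΔR × k = 1.76 × 0.0239 = 0.04206 m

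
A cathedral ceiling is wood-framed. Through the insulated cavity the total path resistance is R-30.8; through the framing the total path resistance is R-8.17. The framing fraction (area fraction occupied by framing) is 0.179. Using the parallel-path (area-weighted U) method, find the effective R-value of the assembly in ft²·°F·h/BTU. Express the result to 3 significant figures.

20.6 ft²·°F·h/BTU

U_eff = 0.821/30.8 + 0.179/8.17 = 0.02666 + 0.02191 = 0.04857
R_eff = 1/U_eff = 20.59 ft²·°F·h/BTU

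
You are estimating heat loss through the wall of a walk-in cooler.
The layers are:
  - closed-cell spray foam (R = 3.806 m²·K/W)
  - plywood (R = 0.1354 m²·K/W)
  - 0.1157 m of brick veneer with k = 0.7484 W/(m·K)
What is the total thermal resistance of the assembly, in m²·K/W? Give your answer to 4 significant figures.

4.096 m²·K/W

0.1157/0.7484 = 0.1546
R_total = 3.806 + 0.1354 + 0.1546 = 4.096 m²·K/W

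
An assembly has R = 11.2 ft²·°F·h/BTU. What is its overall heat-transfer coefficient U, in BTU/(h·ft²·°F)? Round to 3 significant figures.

0.0893 BTU/(h·ft²·°F)

U = 1/R = 1/11.2 = 0.08929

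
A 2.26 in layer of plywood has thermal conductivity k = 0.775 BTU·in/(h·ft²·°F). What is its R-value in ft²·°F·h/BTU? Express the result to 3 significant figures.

R = L/k = 2.26/0.775 = 2.916 ft²·°F·h/BTU

2.92 ft²·°F·h/BTU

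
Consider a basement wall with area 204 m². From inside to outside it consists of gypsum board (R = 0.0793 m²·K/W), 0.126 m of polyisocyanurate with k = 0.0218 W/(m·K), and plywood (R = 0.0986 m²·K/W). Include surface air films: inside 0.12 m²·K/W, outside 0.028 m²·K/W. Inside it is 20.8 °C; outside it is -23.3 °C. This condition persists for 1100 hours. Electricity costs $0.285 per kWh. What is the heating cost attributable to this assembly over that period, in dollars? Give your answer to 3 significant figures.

0.126/0.0218 = 5.78
R_total = 0.12 + 0.0793 + 5.78 + 0.0986 + 0.028 = 6.106 m²·K/W
Q = 204 × (20.8 − (-23.3)) / 6.106 = 1473 W
E = 1473 W × 1100 h / 1000 = 1621 kWh
Cost = 1621 × 0.285 = $461.9

462 dollars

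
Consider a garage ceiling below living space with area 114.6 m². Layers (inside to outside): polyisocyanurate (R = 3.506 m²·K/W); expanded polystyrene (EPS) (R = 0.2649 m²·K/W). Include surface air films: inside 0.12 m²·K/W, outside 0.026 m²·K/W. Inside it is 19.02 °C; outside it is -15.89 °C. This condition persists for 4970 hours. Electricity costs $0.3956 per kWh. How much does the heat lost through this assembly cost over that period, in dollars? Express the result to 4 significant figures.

2008 dollars

R_total = 0.12 + 3.506 + 0.2649 + 0.026 = 3.9169 m²·K/W
Q = 114.6 × (19.02 − (-15.89)) / 3.9169 = 1021.4 W
E = 1021.4 W × 4970 h / 1000 = 5076.3 kWh
Cost = 5076.3 × 0.3956 = $2008.2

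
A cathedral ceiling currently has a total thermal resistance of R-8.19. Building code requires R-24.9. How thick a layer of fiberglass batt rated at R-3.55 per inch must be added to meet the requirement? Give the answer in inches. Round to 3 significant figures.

ΔR = 24.9 − 8.19 = 16.71 ft²·°F·h/BTU
L = ΔR / (R/in) = 16.71/3.55 = 4.707 in

4.71 in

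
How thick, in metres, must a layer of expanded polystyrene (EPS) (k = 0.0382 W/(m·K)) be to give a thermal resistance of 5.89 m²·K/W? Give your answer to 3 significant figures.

L = R·k = 5.89 × 0.0382 = 0.225 m

0.225 m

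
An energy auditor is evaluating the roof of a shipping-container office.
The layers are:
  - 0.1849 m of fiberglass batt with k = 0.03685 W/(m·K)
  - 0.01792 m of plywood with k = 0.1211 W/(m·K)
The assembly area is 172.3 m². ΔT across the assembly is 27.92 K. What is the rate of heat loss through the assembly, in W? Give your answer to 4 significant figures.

0.1849/0.03685 = 5.0176
0.01792/0.1211 = 0.14798
R_total = 5.0176 + 0.14798 = 5.1656 m²·K/W
Q = A·ΔT/R = 172.3 × 27.92 / 5.1656 = 931.28 W

931.3 W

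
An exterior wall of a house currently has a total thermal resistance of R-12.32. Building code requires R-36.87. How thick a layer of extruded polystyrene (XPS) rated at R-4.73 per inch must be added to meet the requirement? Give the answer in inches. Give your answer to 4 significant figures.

ΔR = 36.87 − 12.32 = 24.55 ft²·°F·h/BTU
L = ΔR / (R/in) = 24.55/4.73 = 5.1903 in

5.190 in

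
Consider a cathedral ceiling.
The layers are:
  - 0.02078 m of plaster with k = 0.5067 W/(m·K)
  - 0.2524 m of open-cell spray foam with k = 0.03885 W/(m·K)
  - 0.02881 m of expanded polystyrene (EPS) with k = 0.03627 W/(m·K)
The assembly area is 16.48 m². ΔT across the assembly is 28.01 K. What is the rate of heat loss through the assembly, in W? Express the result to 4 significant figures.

0.02078/0.5067 = 0.04101
0.2524/0.03885 = 6.4968
0.02881/0.03627 = 0.79432
R_total = 0.04101 + 6.4968 + 0.79432 = 7.3321 m²·K/W
Q = A·ΔT/R = 16.48 × 28.01 / 7.3321 = 62.957 W

62.96 W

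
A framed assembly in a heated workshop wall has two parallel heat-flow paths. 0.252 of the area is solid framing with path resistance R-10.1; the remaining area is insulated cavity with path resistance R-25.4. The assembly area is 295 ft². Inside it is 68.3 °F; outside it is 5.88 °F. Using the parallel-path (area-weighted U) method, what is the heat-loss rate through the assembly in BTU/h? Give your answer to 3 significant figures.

1000 BTU/h

U_eff = 0.748/25.4 + 0.252/10.1 = 0.02945 + 0.02495 = 0.0544
R_eff = 1/U_eff = 18.38 ft²·°F·h/BTU
Q = 295 × (68.3 − 5.88) / 18.38 = 1002 BTU/h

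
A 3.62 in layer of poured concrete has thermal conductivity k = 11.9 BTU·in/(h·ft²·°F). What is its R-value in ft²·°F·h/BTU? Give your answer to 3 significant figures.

R = L/k = 3.62/11.9 = 0.3042 ft²·°F·h/BTU

0.304 ft²·°F·h/BTU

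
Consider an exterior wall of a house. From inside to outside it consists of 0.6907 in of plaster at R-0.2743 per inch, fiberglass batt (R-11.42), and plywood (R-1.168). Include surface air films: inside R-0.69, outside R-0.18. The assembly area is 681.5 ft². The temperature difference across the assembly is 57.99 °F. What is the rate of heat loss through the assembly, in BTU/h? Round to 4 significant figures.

2896 BTU/h

0.6907 × 0.2743 = 0.18946
R_total = 0.69 + 0.18946 + 11.42 + 1.168 + 0.18 = 13.647 ft²·°F·h/BTU
Q = A·ΔT/R = 681.5 × 57.99 / 13.647 = 2895.8 BTU/h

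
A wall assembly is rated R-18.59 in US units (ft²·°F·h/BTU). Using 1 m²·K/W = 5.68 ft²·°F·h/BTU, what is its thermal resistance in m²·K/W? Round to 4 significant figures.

3.273 m²·K/W

R_SI = 18.59/5.68 = 3.2729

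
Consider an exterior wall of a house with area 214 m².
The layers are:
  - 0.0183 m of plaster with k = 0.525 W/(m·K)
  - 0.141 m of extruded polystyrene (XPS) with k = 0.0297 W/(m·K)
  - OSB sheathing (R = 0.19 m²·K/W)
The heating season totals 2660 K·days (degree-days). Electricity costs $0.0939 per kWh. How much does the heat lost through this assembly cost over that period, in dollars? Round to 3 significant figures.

0.0183/0.525 = 0.03486
0.141/0.0297 = 4.747
R_total = 0.03486 + 4.747 + 0.19 = 4.972 m²·K/W
E = A × HDD × 24 / R / 1000 = 214 × 2660 × 24 / 4.972 / 1000 = 2748 kWh
Cost = 2748 × 0.0939 = $258

258 dollars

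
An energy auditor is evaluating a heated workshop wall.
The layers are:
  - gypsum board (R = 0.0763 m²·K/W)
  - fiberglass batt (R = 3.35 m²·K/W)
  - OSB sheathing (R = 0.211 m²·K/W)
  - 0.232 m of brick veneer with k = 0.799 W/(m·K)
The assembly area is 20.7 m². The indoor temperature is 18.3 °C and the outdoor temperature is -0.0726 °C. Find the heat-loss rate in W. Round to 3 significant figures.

0.232/0.799 = 0.2904
R_total = 0.0763 + 3.35 + 0.211 + 0.2904 = 3.928 m²·K/W
Q = A·ΔT/R = 20.7 × (18.3 − (-0.0726)) / 3.928 = 96.83 W

96.8 W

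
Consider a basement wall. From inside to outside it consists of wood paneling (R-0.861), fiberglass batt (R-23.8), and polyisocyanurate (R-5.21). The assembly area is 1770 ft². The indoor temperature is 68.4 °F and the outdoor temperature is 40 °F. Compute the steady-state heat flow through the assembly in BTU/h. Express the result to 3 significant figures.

R_total = 0.861 + 23.8 + 5.21 = 29.87 ft²·°F·h/BTU
Q = A·ΔT/R = 1770 × (68.4 − 40) / 29.87 = 1683 BTU/h

1680 BTU/h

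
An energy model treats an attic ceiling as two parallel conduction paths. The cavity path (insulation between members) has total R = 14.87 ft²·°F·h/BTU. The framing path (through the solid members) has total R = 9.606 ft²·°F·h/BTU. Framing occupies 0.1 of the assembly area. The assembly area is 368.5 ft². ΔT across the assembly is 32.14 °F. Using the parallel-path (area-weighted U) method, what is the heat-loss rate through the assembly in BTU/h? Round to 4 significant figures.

840.1 BTU/h

U_eff = 0.9/14.87 + 0.1/9.606 = 0.060525 + 0.01041 = 0.070935
R_eff = 1/U_eff = 14.097 ft²·°F·h/BTU
Q = 368.5 × 32.14 / 14.097 = 840.12 BTU/h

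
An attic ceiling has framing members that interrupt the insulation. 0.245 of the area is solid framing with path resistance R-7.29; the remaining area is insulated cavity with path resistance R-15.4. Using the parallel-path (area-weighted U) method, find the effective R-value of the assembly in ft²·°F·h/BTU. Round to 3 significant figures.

U_eff = 0.755/15.4 + 0.245/7.29 = 0.04903 + 0.03361 = 0.08263
R_eff = 1/U_eff = 12.1 ft²·°F·h/BTU

12.1 ft²·°F·h/BTU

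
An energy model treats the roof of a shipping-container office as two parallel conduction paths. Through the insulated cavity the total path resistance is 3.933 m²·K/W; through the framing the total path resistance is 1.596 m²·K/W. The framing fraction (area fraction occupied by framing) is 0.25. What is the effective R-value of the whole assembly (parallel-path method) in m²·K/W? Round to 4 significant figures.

2.879 m²·K/W

U_eff = 0.75/3.933 + 0.25/1.596 = 0.19069 + 0.15664 = 0.34734
R_eff = 1/U_eff = 2.8791 m²·K/W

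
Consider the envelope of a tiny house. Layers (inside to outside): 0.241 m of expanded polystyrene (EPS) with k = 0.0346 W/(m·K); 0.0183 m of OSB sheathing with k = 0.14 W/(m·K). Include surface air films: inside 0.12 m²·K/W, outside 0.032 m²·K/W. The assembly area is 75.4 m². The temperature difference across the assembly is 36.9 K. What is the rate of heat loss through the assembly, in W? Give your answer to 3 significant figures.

0.241/0.0346 = 6.965
0.0183/0.14 = 0.1307
R_total = 0.12 + 6.965 + 0.1307 + 0.032 = 7.248 m²·K/W
Q = A·ΔT/R = 75.4 × 36.9 / 7.248 = 383.9 W

384 W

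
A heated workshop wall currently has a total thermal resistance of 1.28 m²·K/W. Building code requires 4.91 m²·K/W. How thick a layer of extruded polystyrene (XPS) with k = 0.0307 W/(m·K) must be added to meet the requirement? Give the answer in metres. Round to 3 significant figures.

ΔR = 4.91 − 1.28 = 3.63 m²·K/W
L = ΔR × k = 3.63 × 0.0307 = 0.1114 m

0.111 m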